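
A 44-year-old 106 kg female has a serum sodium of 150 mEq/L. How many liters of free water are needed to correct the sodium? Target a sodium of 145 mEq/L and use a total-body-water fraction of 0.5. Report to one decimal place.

1.8 L

TBW = 0.5 · 106 = 53 L
Free water deficit = TBW · (Na/145 − 1)
= 53 · (150/145 − 1)
= 53 · 0.0345
= 1.83 L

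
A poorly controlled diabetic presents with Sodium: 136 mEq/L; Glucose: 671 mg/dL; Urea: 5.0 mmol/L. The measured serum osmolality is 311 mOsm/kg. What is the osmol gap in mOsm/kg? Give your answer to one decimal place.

Calculated osmolality = 2·Na + glucose/18 + urea
= 2·136 + 671/18 + 5
= 272 + 37.28 + 5
= 314.28 mOsm/kg ≈ 314.3 mOsm/kg
Osmolar gap = measured − calculated = 311 − 314.3 = -3.3 mOsm/kg

-3.3 mOsm/kg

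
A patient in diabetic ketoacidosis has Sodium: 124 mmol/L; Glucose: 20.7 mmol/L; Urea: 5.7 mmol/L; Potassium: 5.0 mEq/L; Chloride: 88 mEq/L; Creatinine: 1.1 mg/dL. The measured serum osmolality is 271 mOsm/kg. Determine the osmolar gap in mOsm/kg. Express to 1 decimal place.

Calculated osmolality = 2·Na + glucose + urea
= 2·124 + 20.7 + 5.7
= 248 + 20.70 + 5.70
= 274.4 mOsm/kg ≈ 274.4 mOsm/kg
Osmolar gap = measured − calculated = 271 − 274.4 = -3.4 mOsm/kg

-3.4 mOsm/kg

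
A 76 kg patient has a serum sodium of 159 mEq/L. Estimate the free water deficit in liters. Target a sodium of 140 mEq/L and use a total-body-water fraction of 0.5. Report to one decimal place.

TBW = 0.5 · 76 = 38 L
Free water deficit = TBW · (Na/140 − 1)
= 38 · (159/140 − 1)
= 38 · 0.1357
= 5.16 L

5.2 L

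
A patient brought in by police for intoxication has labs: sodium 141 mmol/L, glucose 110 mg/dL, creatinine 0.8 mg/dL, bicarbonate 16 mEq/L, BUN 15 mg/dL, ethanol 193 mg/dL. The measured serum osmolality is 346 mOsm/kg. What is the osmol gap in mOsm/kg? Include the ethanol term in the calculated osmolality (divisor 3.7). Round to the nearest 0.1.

Calculated osmolality = 2·Na + glucose/18 + BUN/2.8 + ethanol/3.7
= 2·141 + 110/18 + 15/2.8 + 193/3.7
= 282 + 6.11 + 5.36 + 52.16
= 345.63 mOsm/kg ≈ 345.6 mOsm/kg
Osmolar gap = measured − calculated = 346 − 345.6 = 0.4 mOsm/kg

0.4 mOsm/kg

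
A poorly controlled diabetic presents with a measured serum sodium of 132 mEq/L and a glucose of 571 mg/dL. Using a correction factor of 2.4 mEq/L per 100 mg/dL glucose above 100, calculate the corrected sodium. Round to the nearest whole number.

143 mEq/L

Corrected Na = measured Na + 2.4 · (glucose − 100)/100
= 132 + 2.4 · (571 − 100)/100
= 132 + 11.3
= 143.3 mEq/L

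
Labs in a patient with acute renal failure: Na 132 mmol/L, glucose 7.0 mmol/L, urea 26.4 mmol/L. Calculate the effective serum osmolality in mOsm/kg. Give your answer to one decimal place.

271.0 mOsm/kg

Effective osmolality excludes urea (freely permeant across cell membranes):
2·Na + glucose
= 2·132 + 7
= 264 + 7
= 271 mOsm/kg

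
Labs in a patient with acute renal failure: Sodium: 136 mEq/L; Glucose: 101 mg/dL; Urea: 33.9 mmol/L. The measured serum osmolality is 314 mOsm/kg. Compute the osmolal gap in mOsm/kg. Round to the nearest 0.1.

2.5 mOsm/kg

Calculated osmolality = 2·Na + glucose/18 + urea
= 2·136 + 101/18 + 33.9
= 272 + 5.61 + 33.90
= 311.51 mOsm/kg ≈ 311.5 mOsm/kg
Osmolar gap = measured − calculated = 314 − 311.5 = 2.5 mOsm/kg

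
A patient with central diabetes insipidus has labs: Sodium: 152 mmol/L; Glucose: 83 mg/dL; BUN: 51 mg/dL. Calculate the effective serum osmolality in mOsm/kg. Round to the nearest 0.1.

Effective osmolality excludes urea (freely permeant across cell membranes):
2·Na + glucose/18
= 2·152 + 83/18
= 304 + 4.61
= 308.61 mOsm/kg

308.6 mOsm/kg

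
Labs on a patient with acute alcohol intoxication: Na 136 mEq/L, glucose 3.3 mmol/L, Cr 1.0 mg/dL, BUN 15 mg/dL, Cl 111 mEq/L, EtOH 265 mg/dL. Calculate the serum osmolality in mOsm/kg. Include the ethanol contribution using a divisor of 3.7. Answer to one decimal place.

Calculated osmolality = 2·Na + glucose + BUN/2.8 + ethanol/3.7
= 2·136 + 3.3 + 15/2.8 + 265/3.7
= 272 + 3.30 + 5.36 + 71.62
= 352.28 mOsm/kg

352.3 mOsm/kg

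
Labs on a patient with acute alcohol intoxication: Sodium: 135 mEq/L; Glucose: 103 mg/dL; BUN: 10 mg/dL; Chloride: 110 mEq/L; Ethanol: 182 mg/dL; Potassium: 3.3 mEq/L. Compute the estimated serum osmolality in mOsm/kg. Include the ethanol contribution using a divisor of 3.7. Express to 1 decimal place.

328.5 mOsm/kg

Calculated osmolality = 2·Na + glucose/18 + BUN/2.8 + ethanol/3.7
= 2·135 + 103/18 + 10/2.8 + 182/3.7
= 270 + 5.72 + 3.57 + 49.19
= 328.48 mOsm/kg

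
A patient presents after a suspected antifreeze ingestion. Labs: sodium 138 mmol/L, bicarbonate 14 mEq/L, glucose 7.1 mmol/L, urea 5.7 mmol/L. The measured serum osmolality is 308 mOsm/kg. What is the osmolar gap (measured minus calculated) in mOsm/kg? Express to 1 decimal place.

19.2 mOsm/kg

Calculated osmolality = 2·Na + glucose + urea
= 2·138 + 7.1 + 5.7
= 276 + 7.10 + 5.70
= 288.8 mOsm/kg ≈ 288.8 mOsm/kg
Osmolar gap = measured − calculated = 308 − 288.8 = 19.2 mOsm/kg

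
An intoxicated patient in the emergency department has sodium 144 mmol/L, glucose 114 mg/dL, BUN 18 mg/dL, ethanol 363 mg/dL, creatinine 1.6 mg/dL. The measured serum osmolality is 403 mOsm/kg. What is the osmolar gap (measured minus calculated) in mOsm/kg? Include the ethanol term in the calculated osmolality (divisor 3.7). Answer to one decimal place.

4.1 mOsm/kg

Calculated osmolality = 2·Na + glucose/18 + BUN/2.8 + ethanol/3.7
= 2·144 + 114/18 + 18/2.8 + 363/3.7
= 288 + 6.33 + 6.43 + 98.11
= 398.87 mOsm/kg ≈ 398.9 mOsm/kg
Osmolar gap = measured − calculated = 403 − 398.9 = 4.1 mOsm/kg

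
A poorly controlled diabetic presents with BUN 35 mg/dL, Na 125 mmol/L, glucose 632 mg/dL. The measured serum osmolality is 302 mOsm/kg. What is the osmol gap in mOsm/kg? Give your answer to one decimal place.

Calculated osmolality = 2·Na + glucose/18 + BUN/2.8
= 2·125 + 632/18 + 35/2.8
= 250 + 35.11 + 12.50
= 297.61 mOsm/kg ≈ 297.6 mOsm/kg
Osmolar gap = measured − calculated = 302 − 297.6 = 4.4 mOsm/kg

4.4 mOsm/kg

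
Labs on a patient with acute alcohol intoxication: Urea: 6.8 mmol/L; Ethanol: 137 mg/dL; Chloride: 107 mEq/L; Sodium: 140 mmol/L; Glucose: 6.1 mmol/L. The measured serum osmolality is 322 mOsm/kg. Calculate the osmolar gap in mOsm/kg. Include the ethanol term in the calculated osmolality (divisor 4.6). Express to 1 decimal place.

Calculated osmolality = 2·Na + glucose + urea + ethanol/4.6
= 2·140 + 6.1 + 6.8 + 137/4.6
= 280 + 6.10 + 6.80 + 29.78
= 322.68 mOsm/kg ≈ 322.7 mOsm/kg
Osmolar gap = measured − calculated = 322 − 322.7 = -0.7 mOsm/kg

-0.7 mOsm/kg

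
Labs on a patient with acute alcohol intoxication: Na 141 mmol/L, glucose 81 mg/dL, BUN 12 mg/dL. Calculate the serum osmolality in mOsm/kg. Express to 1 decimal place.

Calculated osmolality = 2·Na + glucose/18 + BUN/2.8
= 2·141 + 81/18 + 12/2.8
= 282 + 4.50 + 4.29
= 290.79 mOsm/kg

290.8 mOsm/kg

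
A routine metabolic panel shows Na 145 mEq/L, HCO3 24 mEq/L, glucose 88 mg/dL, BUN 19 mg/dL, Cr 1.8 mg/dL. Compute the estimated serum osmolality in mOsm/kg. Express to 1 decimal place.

301.7 mOsm/kg

Calculated osmolality = 2·Na + glucose/18 + BUN/2.8
= 2·145 + 88/18 + 19/2.8
= 290 + 4.89 + 6.79
= 301.68 mOsm/kg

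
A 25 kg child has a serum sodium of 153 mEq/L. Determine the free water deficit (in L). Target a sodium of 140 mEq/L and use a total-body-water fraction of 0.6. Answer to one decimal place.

1.4 L

TBW = 0.6 · 25 = 15 L
Free water deficit = TBW · (Na/140 − 1)
= 15 · (153/140 − 1)
= 15 · 0.0929
= 1.39 L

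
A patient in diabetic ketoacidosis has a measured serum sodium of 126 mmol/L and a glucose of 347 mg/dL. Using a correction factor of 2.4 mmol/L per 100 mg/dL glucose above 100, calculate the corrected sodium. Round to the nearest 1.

132 mmol/L

Corrected Na = measured Na + 2.4 · (glucose − 100)/100
= 126 + 2.4 · (347 − 100)/100
= 126 + 5.9
= 131.9 mmol/L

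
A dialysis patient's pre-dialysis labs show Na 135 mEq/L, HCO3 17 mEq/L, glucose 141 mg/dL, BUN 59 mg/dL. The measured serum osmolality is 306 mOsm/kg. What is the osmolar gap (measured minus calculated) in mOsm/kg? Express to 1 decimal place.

Calculated osmolality = 2·Na + glucose/18 + BUN/2.8
= 2·135 + 141/18 + 59/2.8
= 270 + 7.83 + 21.07
= 298.9 mOsm/kg ≈ 298.9 mOsm/kg
Osmolar gap = measured − calculated = 306 − 298.9 = 7.1 mOsm/kg

7.1 mOsm/kg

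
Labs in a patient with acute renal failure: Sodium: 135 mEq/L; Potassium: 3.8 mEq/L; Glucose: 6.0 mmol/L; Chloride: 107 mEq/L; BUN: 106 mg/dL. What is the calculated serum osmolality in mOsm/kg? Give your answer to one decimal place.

Calculated osmolality = 2·Na + glucose + BUN/2.8
= 2·135 + 6 + 106/2.8
= 270 + 6 + 37.86
= 313.86 mOsm/kg

313.9 mOsm/kg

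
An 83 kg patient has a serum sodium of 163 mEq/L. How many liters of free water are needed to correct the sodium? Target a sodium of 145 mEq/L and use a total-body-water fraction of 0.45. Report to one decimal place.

4.6 L

TBW = 0.45 · 83 = 37.35 L
Free water deficit = TBW · (Na/145 − 1)
= 37.35 · (163/145 − 1)
= 37.35 · 0.1241
= 4.64 L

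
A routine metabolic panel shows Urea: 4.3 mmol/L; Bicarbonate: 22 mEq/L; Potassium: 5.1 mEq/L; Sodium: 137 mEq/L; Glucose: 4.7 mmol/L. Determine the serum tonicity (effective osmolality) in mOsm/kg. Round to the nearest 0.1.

278.7 mOsm/kg

Effective osmolality excludes urea (freely permeant across cell membranes):
2·Na + glucose
= 2·137 + 4.7
= 274 + 4.7
= 278.7 mOsm/kg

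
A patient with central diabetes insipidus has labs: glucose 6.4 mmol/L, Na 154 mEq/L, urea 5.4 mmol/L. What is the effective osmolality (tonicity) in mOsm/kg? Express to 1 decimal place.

Effective osmolality excludes urea (freely permeant across cell membranes):
2·Na + glucose
= 2·154 + 6.4
= 308 + 6.4
= 314.4 mOsm/kg

314.4 mOsm/kg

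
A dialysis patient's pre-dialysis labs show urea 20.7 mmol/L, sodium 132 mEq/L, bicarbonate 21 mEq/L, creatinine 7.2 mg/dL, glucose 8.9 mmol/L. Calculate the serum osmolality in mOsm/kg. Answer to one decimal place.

Calculated osmolality = 2·Na + glucose + urea
= 2·132 + 8.9 + 20.7
= 264 + 8.90 + 20.70
= 293.6 mOsm/kg

293.6 mOsm/kg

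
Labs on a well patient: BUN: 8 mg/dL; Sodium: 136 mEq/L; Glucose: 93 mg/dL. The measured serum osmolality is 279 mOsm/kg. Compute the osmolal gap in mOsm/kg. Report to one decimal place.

-1.0 mOsm/kg

Calculated osmolality = 2·Na + glucose/18 + BUN/2.8
= 2·136 + 93/18 + 8/2.8
= 272 + 5.17 + 2.86
= 280.03 mOsm/kg ≈ 280.0 mOsm/kg
Osmolar gap = measured − calculated = 279 − 280.0 = -1.0 mOsm/kg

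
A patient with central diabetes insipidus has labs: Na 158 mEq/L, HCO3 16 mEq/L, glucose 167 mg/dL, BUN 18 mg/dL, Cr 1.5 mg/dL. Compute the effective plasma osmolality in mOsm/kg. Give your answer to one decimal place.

325.3 mOsm/kg

Effective osmolality excludes urea (freely permeant across cell membranes):
2·Na + glucose/18
= 2·158 + 167/18
= 316 + 9.28
= 325.28 mOsm/kg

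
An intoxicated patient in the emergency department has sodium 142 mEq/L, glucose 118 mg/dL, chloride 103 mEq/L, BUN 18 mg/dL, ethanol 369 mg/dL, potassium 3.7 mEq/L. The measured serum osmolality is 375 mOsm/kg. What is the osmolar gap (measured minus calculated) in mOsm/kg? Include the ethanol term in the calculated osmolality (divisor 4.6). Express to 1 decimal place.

Calculated osmolality = 2·Na + glucose/18 + BUN/2.8 + ethanol/4.6
= 2·142 + 118/18 + 18/2.8 + 369/4.6
= 284 + 6.56 + 6.43 + 80.22
= 377.21 mOsm/kg ≈ 377.2 mOsm/kg
Osmolar gap = measured − calculated = 375 − 377.2 = -2.2 mOsm/kg

-2.2 mOsm/kg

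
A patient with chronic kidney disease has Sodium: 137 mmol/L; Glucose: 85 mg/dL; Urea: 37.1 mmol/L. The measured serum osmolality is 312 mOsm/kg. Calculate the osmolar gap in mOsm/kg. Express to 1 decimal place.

-3.8 mOsm/kg

Calculated osmolality = 2·Na + glucose/18 + urea
= 2·137 + 85/18 + 37.1
= 274 + 4.72 + 37.10
= 315.82 mOsm/kg ≈ 315.8 mOsm/kg
Osmolar gap = measured − calculated = 312 − 315.8 = -3.8 mOsm/kg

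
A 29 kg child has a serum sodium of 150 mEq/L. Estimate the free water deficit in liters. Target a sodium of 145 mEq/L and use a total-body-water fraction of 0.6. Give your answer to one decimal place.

TBW = 0.6 · 29 = 17.4 L
Free water deficit = TBW · (Na/145 − 1)
= 17.4 · (150/145 − 1)
= 17.4 · 0.0345
= 0.6 L

0.6 L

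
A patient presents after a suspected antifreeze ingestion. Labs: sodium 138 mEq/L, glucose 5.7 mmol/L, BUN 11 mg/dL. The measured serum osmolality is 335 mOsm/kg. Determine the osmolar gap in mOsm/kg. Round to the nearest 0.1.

49.4 mOsm/kg

Calculated osmolality = 2·Na + glucose + BUN/2.8
= 2·138 + 5.7 + 11/2.8
= 276 + 5.70 + 3.93
= 285.63 mOsm/kg ≈ 285.6 mOsm/kg
Osmolar gap = measured − calculated = 335 − 285.6 = 49.4 mOsm/kg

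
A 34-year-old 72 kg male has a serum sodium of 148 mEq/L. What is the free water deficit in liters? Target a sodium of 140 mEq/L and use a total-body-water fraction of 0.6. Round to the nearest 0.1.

2.5 L

TBW = 0.6 · 72 = 43.2 L
Free water deficit = TBW · (Na/140 − 1)
= 43.2 · (148/140 − 1)
= 43.2 · 0.0571
= 2.47 L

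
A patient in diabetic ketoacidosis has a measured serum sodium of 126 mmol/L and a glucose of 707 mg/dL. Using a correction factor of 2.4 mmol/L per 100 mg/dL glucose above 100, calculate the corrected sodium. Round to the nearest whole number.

141 mmol/L

Corrected Na = measured Na + 2.4 · (glucose − 100)/100
= 126 + 2.4 · (707 − 100)/100
= 126 + 14.6
= 140.6 mmol/L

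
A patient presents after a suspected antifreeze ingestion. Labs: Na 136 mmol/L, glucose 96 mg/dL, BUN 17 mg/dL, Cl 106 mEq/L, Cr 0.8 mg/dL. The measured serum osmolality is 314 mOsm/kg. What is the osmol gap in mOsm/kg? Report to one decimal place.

30.6 mOsm/kg

Calculated osmolality = 2·Na + glucose/18 + BUN/2.8
= 2·136 + 96/18 + 17/2.8
= 272 + 5.33 + 6.07
= 283.4 mOsm/kg ≈ 283.4 mOsm/kg
Osmolar gap = measured − calculated = 314 − 283.4 = 30.6 mOsm/kg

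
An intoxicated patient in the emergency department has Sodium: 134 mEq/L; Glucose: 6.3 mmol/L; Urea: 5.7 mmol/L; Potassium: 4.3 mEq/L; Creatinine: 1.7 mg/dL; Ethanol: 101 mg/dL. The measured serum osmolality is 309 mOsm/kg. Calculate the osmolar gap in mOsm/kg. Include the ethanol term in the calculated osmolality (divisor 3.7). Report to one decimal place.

Calculated osmolality = 2·Na + glucose + urea + ethanol/3.7
= 2·134 + 6.3 + 5.7 + 101/3.7
= 268 + 6.30 + 5.70 + 27.30
= 307.3 mOsm/kg ≈ 307.3 mOsm/kg
Osmolar gap = measured − calculated = 309 − 307.3 = 1.7 mOsm/kg

1.7 mOsm/kg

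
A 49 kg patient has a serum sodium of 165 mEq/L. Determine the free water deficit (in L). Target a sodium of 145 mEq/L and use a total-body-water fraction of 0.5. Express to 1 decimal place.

TBW = 0.5 · 49 = 24.5 L
Free water deficit = TBW · (Na/145 − 1)
= 24.5 · (165/145 − 1)
= 24.5 · 0.1379
= 3.38 L

3.4 L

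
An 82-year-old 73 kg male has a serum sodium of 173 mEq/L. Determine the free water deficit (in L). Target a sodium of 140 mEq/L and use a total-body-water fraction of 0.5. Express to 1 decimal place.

TBW = 0.5 · 73 = 36.5 L
Free water deficit = TBW · (Na/140 − 1)
= 36.5 · (173/140 − 1)
= 36.5 · 0.2357
= 8.6 L

8.6 L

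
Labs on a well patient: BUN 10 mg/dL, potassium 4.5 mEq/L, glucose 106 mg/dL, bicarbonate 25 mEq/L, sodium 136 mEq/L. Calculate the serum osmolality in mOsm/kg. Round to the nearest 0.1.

281.5 mOsm/kg

Calculated osmolality = 2·Na + glucose/18 + BUN/2.8
= 2·136 + 106/18 + 10/2.8
= 272 + 5.89 + 3.57
= 281.46 mOsm/kg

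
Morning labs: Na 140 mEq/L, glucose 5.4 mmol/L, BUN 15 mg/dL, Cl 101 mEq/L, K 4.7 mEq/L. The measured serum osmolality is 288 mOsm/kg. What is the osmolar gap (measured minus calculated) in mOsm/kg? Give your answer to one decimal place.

Calculated osmolality = 2·Na + glucose + BUN/2.8
= 2·140 + 5.4 + 15/2.8
= 280 + 5.40 + 5.36
= 290.76 mOsm/kg ≈ 290.8 mOsm/kg
Osmolar gap = measured − calculated = 288 − 290.8 = -2.8 mOsm/kg

-2.8 mOsm/kg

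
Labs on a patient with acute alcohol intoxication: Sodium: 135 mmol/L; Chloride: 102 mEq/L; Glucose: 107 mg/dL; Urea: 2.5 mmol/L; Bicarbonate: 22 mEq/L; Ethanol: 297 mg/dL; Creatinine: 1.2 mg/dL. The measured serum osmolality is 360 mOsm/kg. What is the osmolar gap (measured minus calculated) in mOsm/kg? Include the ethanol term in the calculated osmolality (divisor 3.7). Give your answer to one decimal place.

Calculated osmolality = 2·Na + glucose/18 + urea + ethanol/3.7
= 2·135 + 107/18 + 2.5 + 297/3.7
= 270 + 5.94 + 2.50 + 80.27
= 358.71 mOsm/kg ≈ 358.7 mOsm/kg
Osmolar gap = measured − calculated = 360 − 358.7 = 1.3 mOsm/kg

1.3 mOsm/kg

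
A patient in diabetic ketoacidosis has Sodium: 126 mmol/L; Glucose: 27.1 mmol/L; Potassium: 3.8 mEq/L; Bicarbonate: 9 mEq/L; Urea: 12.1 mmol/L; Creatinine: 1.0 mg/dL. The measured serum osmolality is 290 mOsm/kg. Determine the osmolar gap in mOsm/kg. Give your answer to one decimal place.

Calculated osmolality = 2·Na + glucose + urea
= 2·126 + 27.1 + 12.1
= 252 + 27.10 + 12.10
= 291.2 mOsm/kg ≈ 291.2 mOsm/kg
Osmolar gap = measured − calculated = 290 − 291.2 = -1.2 mOsm/kg

-1.2 mOsm/kg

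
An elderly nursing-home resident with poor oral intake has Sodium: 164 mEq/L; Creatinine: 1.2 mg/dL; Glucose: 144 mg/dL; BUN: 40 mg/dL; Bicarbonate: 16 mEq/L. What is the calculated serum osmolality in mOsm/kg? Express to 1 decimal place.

350.3 mOsm/kg

Calculated osmolality = 2·Na + glucose/18 + BUN/2.8
= 2·164 + 144/18 + 40/2.8
= 328 + 8 + 14.29
= 350.29 mOsm/kg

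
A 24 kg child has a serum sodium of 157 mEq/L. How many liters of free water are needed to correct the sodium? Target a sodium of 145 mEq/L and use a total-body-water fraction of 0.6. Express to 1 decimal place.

TBW = 0.6 · 24 = 14.4 L
Free water deficit = TBW · (Na/145 − 1)
= 14.4 · (157/145 − 1)
= 14.4 · 0.0828
= 1.19 L

1.2 L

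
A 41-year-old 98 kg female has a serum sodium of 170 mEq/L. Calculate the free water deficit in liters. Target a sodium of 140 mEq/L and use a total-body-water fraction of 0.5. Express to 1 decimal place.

TBW = 0.5 · 98 = 49 L
Free water deficit = TBW · (Na/140 − 1)
= 49 · (170/140 − 1)
= 49 · 0.2143
= 10.5 L

10.5 L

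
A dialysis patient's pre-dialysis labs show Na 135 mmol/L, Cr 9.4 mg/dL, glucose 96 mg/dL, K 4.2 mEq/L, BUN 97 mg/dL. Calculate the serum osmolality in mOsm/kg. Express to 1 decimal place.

310.0 mOsm/kg

Calculated osmolality = 2·Na + glucose/18 + BUN/2.8
= 2·135 + 96/18 + 97/2.8
= 270 + 5.33 + 34.64
= 309.97 mOsm/kg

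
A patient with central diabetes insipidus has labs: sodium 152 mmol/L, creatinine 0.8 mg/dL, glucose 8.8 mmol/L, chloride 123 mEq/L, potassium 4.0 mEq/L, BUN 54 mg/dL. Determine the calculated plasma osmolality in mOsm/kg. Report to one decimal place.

332.1 mOsm/kg

Calculated osmolality = 2·Na + glucose + BUN/2.8
= 2·152 + 8.8 + 54/2.8
= 304 + 8.80 + 19.29
= 332.09 mOsm/kg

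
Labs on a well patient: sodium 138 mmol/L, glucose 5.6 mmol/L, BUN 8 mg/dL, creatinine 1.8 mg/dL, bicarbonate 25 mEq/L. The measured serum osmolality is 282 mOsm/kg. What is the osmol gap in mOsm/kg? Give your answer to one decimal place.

-2.5 mOsm/kg

Calculated osmolality = 2·Na + glucose + BUN/2.8
= 2·138 + 5.6 + 8/2.8
= 276 + 5.60 + 2.86
= 284.46 mOsm/kg ≈ 284.5 mOsm/kg
Osmolar gap = measured − calculated = 282 − 284.5 = -2.5 mOsm/kg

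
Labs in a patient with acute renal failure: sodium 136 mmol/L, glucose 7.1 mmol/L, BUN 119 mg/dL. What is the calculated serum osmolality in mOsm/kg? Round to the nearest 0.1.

Calculated osmolality = 2·Na + glucose + BUN/2.8
= 2·136 + 7.1 + 119/2.8
= 272 + 7.10 + 42.50
= 321.6 mOsm/kg

321.6 mOsm/kg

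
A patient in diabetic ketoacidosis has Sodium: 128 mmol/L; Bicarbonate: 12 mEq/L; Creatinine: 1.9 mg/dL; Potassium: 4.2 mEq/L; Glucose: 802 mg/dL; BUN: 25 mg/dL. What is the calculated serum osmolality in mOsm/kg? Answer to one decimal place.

309.5 mOsm/kg

Calculated osmolality = 2·Na + glucose/18 + BUN/2.8
= 2·128 + 802/18 + 25/2.8
= 256 + 44.56 + 8.93
= 309.49 mOsm/kg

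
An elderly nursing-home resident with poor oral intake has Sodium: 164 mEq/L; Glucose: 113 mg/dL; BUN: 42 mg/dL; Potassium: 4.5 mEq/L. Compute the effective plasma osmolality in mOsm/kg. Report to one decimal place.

334.3 mOsm/kg

Effective osmolality excludes urea (freely permeant across cell membranes):
2·Na + glucose/18
= 2·164 + 113/18
= 328 + 6.28
= 334.28 mOsm/kg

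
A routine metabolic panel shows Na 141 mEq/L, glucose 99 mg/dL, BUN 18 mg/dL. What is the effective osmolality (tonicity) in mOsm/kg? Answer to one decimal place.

Effective osmolality excludes urea (freely permeant across cell membranes):
2·Na + glucose/18
= 2·141 + 99/18
= 282 + 5.5
= 287.5 mOsm/kg

287.5 mOsm/kg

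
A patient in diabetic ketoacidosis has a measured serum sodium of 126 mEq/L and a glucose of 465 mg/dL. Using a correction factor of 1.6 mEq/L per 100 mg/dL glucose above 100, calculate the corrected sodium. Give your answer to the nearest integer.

132 mEq/L

Corrected Na = measured Na + 1.6 · (glucose − 100)/100
= 126 + 1.6 · (465 − 100)/100
= 126 + 5.8
= 131.8 mEq/L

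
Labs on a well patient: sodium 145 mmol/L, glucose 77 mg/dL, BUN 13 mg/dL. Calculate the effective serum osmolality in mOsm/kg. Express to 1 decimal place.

294.3 mOsm/kg

Effective osmolality excludes urea (freely permeant across cell membranes):
2·Na + glucose/18
= 2·145 + 77/18
= 290 + 4.28
= 294.28 mOsm/kg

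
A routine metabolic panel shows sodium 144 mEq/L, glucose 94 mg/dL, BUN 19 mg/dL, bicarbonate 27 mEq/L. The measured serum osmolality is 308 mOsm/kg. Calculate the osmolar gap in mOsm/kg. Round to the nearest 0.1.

8.0 mOsm/kg

Calculated osmolality = 2·Na + glucose/18 + BUN/2.8
= 2·144 + 94/18 + 19/2.8
= 288 + 5.22 + 6.79
= 300.01 mOsm/kg ≈ 300.0 mOsm/kg
Osmolar gap = measured − calculated = 308 − 300.0 = 8.0 mOsm/kg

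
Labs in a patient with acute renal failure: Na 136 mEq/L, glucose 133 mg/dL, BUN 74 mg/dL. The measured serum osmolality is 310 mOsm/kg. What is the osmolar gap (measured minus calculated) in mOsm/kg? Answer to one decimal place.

Calculated osmolality = 2·Na + glucose/18 + BUN/2.8
= 2·136 + 133/18 + 74/2.8
= 272 + 7.39 + 26.43
= 305.82 mOsm/kg ≈ 305.8 mOsm/kg
Osmolar gap = measured − calculated = 310 − 305.8 = 4.2 mOsm/kg

4.2 mOsm/kg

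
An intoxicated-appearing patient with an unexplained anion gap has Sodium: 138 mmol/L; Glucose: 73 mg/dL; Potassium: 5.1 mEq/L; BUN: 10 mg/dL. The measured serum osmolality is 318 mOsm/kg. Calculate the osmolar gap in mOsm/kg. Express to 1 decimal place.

34.4 mOsm/kg

Calculated osmolality = 2·Na + glucose/18 + BUN/2.8
= 2·138 + 73/18 + 10/2.8
= 276 + 4.06 + 3.57
= 283.63 mOsm/kg ≈ 283.6 mOsm/kg
Osmolar gap = measured − calculated = 318 − 283.6 = 34.4 mOsm/kg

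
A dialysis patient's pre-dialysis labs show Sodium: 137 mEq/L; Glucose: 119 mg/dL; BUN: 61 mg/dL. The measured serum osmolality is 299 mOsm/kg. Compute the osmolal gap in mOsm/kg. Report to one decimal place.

Calculated osmolality = 2·Na + glucose/18 + BUN/2.8
= 2·137 + 119/18 + 61/2.8
= 274 + 6.61 + 21.79
= 302.4 mOsm/kg ≈ 302.4 mOsm/kg
Osmolar gap = measured − calculated = 299 − 302.4 = -3.4 mOsm/kg

-3.4 mOsm/kg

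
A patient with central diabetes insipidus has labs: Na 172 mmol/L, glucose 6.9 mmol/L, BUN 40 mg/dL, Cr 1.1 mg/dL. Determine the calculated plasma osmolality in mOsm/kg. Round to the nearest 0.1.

365.2 mOsm/kg

Calculated osmolality = 2·Na + glucose + BUN/2.8
= 2·172 + 6.9 + 40/2.8
= 344 + 6.90 + 14.29
= 365.19 mOsm/kg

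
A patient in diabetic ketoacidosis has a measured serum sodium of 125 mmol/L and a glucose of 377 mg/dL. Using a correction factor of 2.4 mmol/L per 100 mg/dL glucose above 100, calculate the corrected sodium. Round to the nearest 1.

132 mmol/L

Corrected Na = measured Na + 2.4 · (glucose − 100)/100
= 125 + 2.4 · (377 − 100)/100
= 125 + 6.6
= 131.6 mmol/L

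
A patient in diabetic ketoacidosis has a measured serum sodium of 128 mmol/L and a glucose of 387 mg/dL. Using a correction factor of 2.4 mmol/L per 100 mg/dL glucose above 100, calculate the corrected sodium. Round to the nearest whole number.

135 mmol/L

Corrected Na = measured Na + 2.4 · (glucose − 100)/100
= 128 + 2.4 · (387 − 100)/100
= 128 + 6.9
= 134.9 mmol/L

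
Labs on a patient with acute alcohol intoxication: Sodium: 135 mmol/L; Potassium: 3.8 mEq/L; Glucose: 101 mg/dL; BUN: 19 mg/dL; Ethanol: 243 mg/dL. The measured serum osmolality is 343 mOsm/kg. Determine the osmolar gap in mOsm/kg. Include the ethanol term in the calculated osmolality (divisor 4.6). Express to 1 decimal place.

Calculated osmolality = 2·Na + glucose/18 + BUN/2.8 + ethanol/4.6
= 2·135 + 101/18 + 19/2.8 + 243/4.6
= 270 + 5.61 + 6.79 + 52.83
= 335.23 mOsm/kg ≈ 335.2 mOsm/kg
Osmolar gap = measured − calculated = 343 − 335.2 = 7.8 mOsm/kg

7.8 mOsm/kg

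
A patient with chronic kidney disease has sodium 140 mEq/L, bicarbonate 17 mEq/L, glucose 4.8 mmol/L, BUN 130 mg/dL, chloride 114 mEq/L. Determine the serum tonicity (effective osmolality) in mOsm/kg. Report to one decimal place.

Effective osmolality excludes urea (freely permeant across cell membranes):
2·Na + glucose
= 2·140 + 4.8
= 280 + 4.8
= 284.8 mOsm/kg

284.8 mOsm/kg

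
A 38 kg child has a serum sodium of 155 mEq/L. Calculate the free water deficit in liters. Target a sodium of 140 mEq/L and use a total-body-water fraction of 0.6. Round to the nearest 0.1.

2.4 L

TBW = 0.6 · 38 = 22.8 L
Free water deficit = TBW · (Na/140 − 1)
= 22.8 · (155/140 − 1)
= 22.8 · 0.1071
= 2.44 L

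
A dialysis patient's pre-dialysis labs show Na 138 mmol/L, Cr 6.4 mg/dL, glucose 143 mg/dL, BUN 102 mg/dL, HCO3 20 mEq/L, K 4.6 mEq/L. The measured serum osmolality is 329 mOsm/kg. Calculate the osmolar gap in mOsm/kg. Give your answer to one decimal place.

Calculated osmolality = 2·Na + glucose/18 + BUN/2.8
= 2·138 + 143/18 + 102/2.8
= 276 + 7.94 + 36.43
= 320.37 mOsm/kg ≈ 320.4 mOsm/kg
Osmolar gap = measured − calculated = 329 − 320.4 = 8.6 mOsm/kg

8.6 mOsm/kg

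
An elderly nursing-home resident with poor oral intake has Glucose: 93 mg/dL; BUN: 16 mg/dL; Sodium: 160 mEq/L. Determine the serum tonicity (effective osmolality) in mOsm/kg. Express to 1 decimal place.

Effective osmolality excludes urea (freely permeant across cell membranes):
2·Na + glucose/18
= 2·160 + 93/18
= 320 + 5.17
= 325.17 mOsm/kg

325.2 mOsm/kg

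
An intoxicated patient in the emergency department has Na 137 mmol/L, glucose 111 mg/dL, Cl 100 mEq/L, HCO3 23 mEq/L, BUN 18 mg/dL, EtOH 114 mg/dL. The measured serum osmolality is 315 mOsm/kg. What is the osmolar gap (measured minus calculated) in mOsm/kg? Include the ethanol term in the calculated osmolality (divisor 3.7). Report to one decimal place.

-2.4 mOsm/kg

Calculated osmolality = 2·Na + glucose/18 + BUN/2.8 + ethanol/3.7
= 2·137 + 111/18 + 18/2.8 + 114/3.7
= 274 + 6.17 + 6.43 + 30.81
= 317.41 mOsm/kg ≈ 317.4 mOsm/kg
Osmolar gap = measured − calculated = 315 − 317.4 = -2.4 mOsm/kg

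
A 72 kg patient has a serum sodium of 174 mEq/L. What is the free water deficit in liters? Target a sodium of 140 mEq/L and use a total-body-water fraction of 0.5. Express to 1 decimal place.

8.7 L

TBW = 0.5 · 72 = 36 L
Free water deficit = TBW · (Na/140 − 1)
= 36 · (174/140 − 1)
= 36 · 0.2429
= 8.74 L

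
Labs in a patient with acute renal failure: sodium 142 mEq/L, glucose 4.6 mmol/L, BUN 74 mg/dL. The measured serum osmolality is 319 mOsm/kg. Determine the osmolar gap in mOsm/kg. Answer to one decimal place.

4.0 mOsm/kg

Calculated osmolality = 2·Na + glucose + BUN/2.8
= 2·142 + 4.6 + 74/2.8
= 284 + 4.60 + 26.43
= 315.03 mOsm/kg ≈ 315.0 mOsm/kg
Osmolar gap = measured − calculated = 319 − 315.0 = 4.0 mOsm/kg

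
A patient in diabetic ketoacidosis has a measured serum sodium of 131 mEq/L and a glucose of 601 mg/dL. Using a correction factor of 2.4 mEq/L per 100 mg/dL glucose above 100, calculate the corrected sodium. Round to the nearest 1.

143 mEq/L

Corrected Na = measured Na + 2.4 · (glucose − 100)/100
= 131 + 2.4 · (601 − 100)/100
= 131 + 12
= 143 mEq/L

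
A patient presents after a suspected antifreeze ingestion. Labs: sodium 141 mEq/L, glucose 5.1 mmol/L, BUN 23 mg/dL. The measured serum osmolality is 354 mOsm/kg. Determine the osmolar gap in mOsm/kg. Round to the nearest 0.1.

58.7 mOsm/kg

Calculated osmolality = 2·Na + glucose + BUN/2.8
= 2·141 + 5.1 + 23/2.8
= 282 + 5.10 + 8.21
= 295.31 mOsm/kg ≈ 295.3 mOsm/kg
Osmolar gap = measured − calculated = 354 − 295.3 = 58.7 mOsm/kg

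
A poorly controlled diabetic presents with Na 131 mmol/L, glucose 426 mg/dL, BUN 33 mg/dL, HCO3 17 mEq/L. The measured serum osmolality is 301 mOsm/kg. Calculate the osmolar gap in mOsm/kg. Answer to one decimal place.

3.5 mOsm/kg

Calculated osmolality = 2·Na + glucose/18 + BUN/2.8
= 2·131 + 426/18 + 33/2.8
= 262 + 23.67 + 11.79
= 297.46 mOsm/kg ≈ 297.5 mOsm/kg
Osmolar gap = measured − calculated = 301 − 297.5 = 3.5 mOsm/kg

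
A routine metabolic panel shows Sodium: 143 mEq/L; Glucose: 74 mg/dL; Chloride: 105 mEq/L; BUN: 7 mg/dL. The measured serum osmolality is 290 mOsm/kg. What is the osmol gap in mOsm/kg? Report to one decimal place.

Calculated osmolality = 2·Na + glucose/18 + BUN/2.8
= 2·143 + 74/18 + 7/2.8
= 286 + 4.11 + 2.50
= 292.61 mOsm/kg ≈ 292.6 mOsm/kg
Osmolar gap = measured − calculated = 290 − 292.6 = -2.6 mOsm/kg

-2.6 mOsm/kg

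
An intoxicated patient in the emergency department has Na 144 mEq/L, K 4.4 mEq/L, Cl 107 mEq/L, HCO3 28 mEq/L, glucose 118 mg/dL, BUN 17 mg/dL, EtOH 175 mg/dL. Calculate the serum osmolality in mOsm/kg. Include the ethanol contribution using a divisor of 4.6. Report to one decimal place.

Calculated osmolality = 2·Na + glucose/18 + BUN/2.8 + ethanol/4.6
= 2·144 + 118/18 + 17/2.8 + 175/4.6
= 288 + 6.56 + 6.07 + 38.04
= 338.67 mOsm/kg

338.7 mOsm/kg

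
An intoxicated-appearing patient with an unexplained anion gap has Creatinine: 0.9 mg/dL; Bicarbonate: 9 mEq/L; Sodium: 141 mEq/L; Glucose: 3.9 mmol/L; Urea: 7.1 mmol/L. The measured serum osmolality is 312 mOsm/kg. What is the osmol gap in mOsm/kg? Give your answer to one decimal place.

Calculated osmolality = 2·Na + glucose + urea
= 2·141 + 3.9 + 7.1
= 282 + 3.90 + 7.10
= 293 mOsm/kg ≈ 293.0 mOsm/kg
Osmolar gap = measured − calculated = 312 − 293.0 = 19.0 mOsm/kg

19.0 mOsm/kg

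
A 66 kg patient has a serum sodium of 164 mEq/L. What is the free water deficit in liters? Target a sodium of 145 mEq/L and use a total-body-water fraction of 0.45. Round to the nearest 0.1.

TBW = 0.45 · 66 = 29.7 L
Free water deficit = TBW · (Na/145 − 1)
= 29.7 · (164/145 − 1)
= 29.7 · 0.131
= 3.89 L

3.9 L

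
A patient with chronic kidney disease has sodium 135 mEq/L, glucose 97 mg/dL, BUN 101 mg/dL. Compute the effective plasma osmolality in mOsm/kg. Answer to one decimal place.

275.4 mOsm/kg

Effective osmolality excludes urea (freely permeant across cell membranes):
2·Na + glucose/18
= 2·135 + 97/18
= 270 + 5.39
= 275.39 mOsm/kg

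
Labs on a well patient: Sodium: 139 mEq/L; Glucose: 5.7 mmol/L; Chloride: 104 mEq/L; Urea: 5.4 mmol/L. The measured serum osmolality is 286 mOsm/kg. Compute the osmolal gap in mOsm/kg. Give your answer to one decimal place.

-3.1 mOsm/kg

Calculated osmolality = 2·Na + glucose + urea
= 2·139 + 5.7 + 5.4
= 278 + 5.70 + 5.40
= 289.1 mOsm/kg ≈ 289.1 mOsm/kg
Osmolar gap = measured − calculated = 286 − 289.1 = -3.1 mOsm/kg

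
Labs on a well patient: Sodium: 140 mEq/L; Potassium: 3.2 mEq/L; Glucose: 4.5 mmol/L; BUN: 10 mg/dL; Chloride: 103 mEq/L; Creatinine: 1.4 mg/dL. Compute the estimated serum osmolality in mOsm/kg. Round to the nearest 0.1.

Calculated osmolality = 2·Na + glucose + BUN/2.8
= 2·140 + 4.5 + 10/2.8
= 280 + 4.50 + 3.57
= 288.07 mOsm/kg

288.1 mOsm/kg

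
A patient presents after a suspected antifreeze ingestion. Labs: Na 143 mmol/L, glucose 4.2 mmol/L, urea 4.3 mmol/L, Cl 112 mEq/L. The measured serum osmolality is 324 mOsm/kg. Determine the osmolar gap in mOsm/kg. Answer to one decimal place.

Calculated osmolality = 2·Na + glucose + urea
= 2·143 + 4.2 + 4.3
= 286 + 4.20 + 4.30
= 294.5 mOsm/kg ≈ 294.5 mOsm/kg
Osmolar gap = measured − calculated = 324 − 294.5 = 29.5 mOsm/kg

29.5 mOsm/kg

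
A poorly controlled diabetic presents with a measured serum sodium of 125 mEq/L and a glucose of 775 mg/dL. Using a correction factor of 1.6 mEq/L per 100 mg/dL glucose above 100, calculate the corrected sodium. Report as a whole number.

Corrected Na = measured Na + 1.6 · (glucose − 100)/100
= 125 + 1.6 · (775 − 100)/100
= 125 + 10.8
= 135.8 mEq/L

136 mEq/L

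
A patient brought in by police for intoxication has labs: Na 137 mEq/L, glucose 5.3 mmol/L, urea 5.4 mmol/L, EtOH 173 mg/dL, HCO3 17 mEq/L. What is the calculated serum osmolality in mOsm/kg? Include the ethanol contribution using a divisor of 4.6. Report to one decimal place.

322.3 mOsm/kg

Calculated osmolality = 2·Na + glucose + urea + ethanol/4.6
= 2·137 + 5.3 + 5.4 + 173/4.6
= 274 + 5.30 + 5.40 + 37.61
= 322.31 mOsm/kg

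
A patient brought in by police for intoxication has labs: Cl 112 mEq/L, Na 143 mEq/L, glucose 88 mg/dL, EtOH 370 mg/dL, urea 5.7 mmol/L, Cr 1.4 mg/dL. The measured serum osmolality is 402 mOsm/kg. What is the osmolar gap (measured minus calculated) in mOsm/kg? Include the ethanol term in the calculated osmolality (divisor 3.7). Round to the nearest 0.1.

5.4 mOsm/kg

Calculated osmolality = 2·Na + glucose/18 + urea + ethanol/3.7
= 2·143 + 88/18 + 5.7 + 370/3.7
= 286 + 4.89 + 5.70 + 100
= 396.59 mOsm/kg ≈ 396.6 mOsm/kg
Osmolar gap = measured − calculated = 402 − 396.6 = 5.4 mOsm/kg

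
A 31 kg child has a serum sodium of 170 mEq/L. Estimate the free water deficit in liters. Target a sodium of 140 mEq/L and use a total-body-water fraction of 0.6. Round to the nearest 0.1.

4.0 L

TBW = 0.6 · 31 = 18.6 L
Free water deficit = TBW · (Na/140 − 1)
= 18.6 · (170/140 − 1)
= 18.6 · 0.2143
= 3.99 L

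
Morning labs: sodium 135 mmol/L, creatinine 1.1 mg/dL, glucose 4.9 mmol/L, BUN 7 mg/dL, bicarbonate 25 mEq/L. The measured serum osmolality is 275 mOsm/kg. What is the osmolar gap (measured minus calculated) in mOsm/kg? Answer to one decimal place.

-2.4 mOsm/kg

Calculated osmolality = 2·Na + glucose + BUN/2.8
= 2·135 + 4.9 + 7/2.8
= 270 + 4.90 + 2.50
= 277.4 mOsm/kg ≈ 277.4 mOsm/kg
Osmolar gap = measured − calculated = 275 − 277.4 = -2.4 mOsm/kg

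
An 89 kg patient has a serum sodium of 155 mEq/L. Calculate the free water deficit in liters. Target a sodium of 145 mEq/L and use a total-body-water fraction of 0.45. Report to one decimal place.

2.8 L

TBW = 0.45 · 89 = 40.05 L
Free water deficit = TBW · (Na/145 − 1)
= 40.05 · (155/145 − 1)
= 40.05 · 0.069
= 2.76 L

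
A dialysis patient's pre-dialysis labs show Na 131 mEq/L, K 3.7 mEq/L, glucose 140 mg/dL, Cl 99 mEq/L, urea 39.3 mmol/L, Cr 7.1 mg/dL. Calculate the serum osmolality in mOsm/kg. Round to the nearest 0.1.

309.1 mOsm/kg

Calculated osmolality = 2·Na + glucose/18 + urea
= 2·131 + 140/18 + 39.3
= 262 + 7.78 + 39.30
= 309.08 mOsm/kg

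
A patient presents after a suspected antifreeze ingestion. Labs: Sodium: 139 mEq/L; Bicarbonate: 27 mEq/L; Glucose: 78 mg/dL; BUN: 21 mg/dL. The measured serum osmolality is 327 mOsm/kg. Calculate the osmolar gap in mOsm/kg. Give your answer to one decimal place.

37.2 mOsm/kg

Calculated osmolality = 2·Na + glucose/18 + BUN/2.8
= 2·139 + 78/18 + 21/2.8
= 278 + 4.33 + 7.50
= 289.83 mOsm/kg ≈ 289.8 mOsm/kg
Osmolar gap = measured − calculated = 327 − 289.8 = 37.2 mOsm/kg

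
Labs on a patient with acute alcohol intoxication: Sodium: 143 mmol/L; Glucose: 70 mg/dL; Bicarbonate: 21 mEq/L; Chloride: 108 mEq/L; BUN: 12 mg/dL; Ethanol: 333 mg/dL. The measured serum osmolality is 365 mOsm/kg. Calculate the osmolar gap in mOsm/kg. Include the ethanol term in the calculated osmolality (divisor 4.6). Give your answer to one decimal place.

Calculated osmolality = 2·Na + glucose/18 + BUN/2.8 + ethanol/4.6
= 2·143 + 70/18 + 12/2.8 + 333/4.6
= 286 + 3.89 + 4.29 + 72.39
= 366.57 mOsm/kg ≈ 366.6 mOsm/kg
Osmolar gap = measured − calculated = 365 − 366.6 = -1.6 mOsm/kg

-1.6 mOsm/kg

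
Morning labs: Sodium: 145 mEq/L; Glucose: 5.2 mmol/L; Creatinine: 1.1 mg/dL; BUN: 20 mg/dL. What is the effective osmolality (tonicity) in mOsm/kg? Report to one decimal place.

295.2 mOsm/kg

Effective osmolality excludes urea (freely permeant across cell membranes):
2·Na + glucose
= 2·145 + 5.2
= 290 + 5.2
= 295.2 mOsm/kg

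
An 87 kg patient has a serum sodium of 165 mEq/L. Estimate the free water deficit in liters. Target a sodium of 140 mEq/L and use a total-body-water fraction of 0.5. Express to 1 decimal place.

7.8 L

TBW = 0.5 · 87 = 43.5 L
Free water deficit = TBW · (Na/140 − 1)
= 43.5 · (165/140 − 1)
= 43.5 · 0.1786
= 7.77 L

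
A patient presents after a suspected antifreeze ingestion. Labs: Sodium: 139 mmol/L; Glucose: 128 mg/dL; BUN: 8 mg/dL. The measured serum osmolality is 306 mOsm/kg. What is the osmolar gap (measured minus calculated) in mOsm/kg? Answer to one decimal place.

18.0 mOsm/kg

Calculated osmolality = 2·Na + glucose/18 + BUN/2.8
= 2·139 + 128/18 + 8/2.8
= 278 + 7.11 + 2.86
= 287.97 mOsm/kg ≈ 288.0 mOsm/kg
Osmolar gap = measured − calculated = 306 − 288.0 = 18.0 mOsm/kg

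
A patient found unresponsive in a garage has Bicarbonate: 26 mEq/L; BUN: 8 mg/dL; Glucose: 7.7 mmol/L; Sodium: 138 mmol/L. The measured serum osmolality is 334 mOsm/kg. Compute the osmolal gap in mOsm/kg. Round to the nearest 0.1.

Calculated osmolality = 2·Na + glucose + BUN/2.8
= 2·138 + 7.7 + 8/2.8
= 276 + 7.70 + 2.86
= 286.56 mOsm/kg ≈ 286.6 mOsm/kg
Osmolar gap = measured − calculated = 334 − 286.6 = 47.4 mOsm/kg

47.4 mOsm/kg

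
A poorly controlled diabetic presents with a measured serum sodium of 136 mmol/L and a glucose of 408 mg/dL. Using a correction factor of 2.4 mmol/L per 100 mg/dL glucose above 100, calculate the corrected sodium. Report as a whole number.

143 mmol/L

Corrected Na = measured Na + 2.4 · (glucose − 100)/100
= 136 + 2.4 · (408 − 100)/100
= 136 + 7.4
= 143.4 mmol/L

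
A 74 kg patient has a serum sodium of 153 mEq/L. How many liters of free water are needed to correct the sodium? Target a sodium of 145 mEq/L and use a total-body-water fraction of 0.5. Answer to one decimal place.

TBW = 0.5 · 74 = 37 L
Free water deficit = TBW · (Na/145 − 1)
= 37 · (153/145 − 1)
= 37 · 0.0552
= 2.04 L

2.0 L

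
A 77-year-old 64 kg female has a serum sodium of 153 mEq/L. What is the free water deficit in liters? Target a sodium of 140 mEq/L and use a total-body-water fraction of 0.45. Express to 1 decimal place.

TBW = 0.45 · 64 = 28.8 L
Free water deficit = TBW · (Na/140 − 1)
= 28.8 · (153/140 − 1)
= 28.8 · 0.0929
= 2.68 L

2.7 L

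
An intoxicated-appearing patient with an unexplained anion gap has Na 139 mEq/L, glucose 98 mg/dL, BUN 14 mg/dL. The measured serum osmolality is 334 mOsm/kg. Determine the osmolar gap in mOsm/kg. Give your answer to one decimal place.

Calculated osmolality = 2·Na + glucose/18 + BUN/2.8
= 2·139 + 98/18 + 14/2.8
= 278 + 5.44 + 5
= 288.44 mOsm/kg ≈ 288.4 mOsm/kg
Osmolar gap = measured − calculated = 334 − 288.4 = 45.6 mOsm/kg

45.6 mOsm/kg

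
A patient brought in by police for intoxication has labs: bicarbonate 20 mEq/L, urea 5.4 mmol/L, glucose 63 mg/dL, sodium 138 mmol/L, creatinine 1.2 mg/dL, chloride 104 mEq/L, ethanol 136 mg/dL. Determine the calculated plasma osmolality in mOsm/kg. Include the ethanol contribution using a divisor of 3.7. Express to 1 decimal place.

Calculated osmolality = 2·Na + glucose/18 + urea + ethanol/3.7
= 2·138 + 63/18 + 5.4 + 136/3.7
= 276 + 3.50 + 5.40 + 36.76
= 321.66 mOsm/kg

321.7 mOsm/kg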